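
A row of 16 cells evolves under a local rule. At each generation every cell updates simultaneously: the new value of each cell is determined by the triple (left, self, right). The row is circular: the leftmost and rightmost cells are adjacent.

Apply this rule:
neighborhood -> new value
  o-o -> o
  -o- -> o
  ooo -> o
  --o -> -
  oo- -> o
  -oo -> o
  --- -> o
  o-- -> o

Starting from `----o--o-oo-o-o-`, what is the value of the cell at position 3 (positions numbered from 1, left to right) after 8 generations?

o

generation 1: ooo-oo-ooooooooo
generation 2: oooooooooooooooo
generation 3: oooooooooooooooo  (fixed point — unchanged through generation 8)
position 3 holds o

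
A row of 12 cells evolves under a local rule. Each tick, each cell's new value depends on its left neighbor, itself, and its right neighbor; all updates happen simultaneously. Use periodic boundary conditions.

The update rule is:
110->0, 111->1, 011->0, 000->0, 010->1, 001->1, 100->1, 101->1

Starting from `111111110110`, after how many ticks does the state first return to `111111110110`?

14

011111101001
101111011111
010110101111
111001110110
010110101001
111001111111
110110111111
101001011111
011111101111
101111010110
110110111001
101001010110
111111111001
111111110110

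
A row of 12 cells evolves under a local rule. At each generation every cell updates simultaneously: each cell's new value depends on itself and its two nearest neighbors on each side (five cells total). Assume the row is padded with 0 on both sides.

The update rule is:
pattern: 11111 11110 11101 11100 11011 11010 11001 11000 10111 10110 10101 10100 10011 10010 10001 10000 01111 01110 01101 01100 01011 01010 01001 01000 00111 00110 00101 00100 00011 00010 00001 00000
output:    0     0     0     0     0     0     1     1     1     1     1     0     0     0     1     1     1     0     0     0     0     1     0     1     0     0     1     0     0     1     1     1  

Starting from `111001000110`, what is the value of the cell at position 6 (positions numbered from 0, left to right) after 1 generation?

generation 1: 000100110001
position 6 holds 1

1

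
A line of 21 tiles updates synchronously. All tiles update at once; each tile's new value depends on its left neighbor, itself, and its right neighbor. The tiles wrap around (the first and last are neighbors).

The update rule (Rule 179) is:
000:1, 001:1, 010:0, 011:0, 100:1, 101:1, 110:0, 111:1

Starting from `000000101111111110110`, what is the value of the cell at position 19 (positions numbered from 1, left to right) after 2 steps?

111111010111111101001
111110101011111010110
position 19 holds 1

1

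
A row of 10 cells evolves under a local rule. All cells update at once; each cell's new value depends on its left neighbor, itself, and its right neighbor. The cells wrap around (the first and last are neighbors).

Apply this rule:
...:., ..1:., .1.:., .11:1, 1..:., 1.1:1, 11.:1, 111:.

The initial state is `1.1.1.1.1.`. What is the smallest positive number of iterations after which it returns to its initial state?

2

iteration 1: .1.1.1.1.1
iteration 2: 1.1.1.1.1.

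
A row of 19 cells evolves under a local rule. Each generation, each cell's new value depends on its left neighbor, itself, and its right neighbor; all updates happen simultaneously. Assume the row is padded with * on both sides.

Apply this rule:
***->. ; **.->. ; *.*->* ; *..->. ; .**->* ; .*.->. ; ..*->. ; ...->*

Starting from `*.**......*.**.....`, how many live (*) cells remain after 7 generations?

.**..****..**..***.
**...*.....*...*..*
...*...***...*....*
.*...*.*...*...**.*
*..*..*..*...*.*.**
...........*..*.**.
.*********.....**.*
count of *: 12

12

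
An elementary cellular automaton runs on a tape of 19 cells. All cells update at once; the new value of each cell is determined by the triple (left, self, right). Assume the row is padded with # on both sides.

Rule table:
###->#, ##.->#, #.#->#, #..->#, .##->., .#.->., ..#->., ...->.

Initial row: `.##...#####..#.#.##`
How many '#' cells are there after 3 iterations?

12

iteration 1: #.##...#####..#.#.#
iteration 2: ##.##...#####..#.#.
iteration 3: ###.##...#####..#.#
count of #: 12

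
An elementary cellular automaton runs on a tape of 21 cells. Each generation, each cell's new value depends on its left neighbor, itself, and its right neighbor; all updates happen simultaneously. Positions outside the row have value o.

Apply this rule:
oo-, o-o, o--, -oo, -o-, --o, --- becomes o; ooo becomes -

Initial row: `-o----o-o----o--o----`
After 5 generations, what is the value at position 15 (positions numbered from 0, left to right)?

o

ooooooooooooooooooooo
---------------------
ooooooooooooooooooooo  (repeats generation 1; period 2)
generation 5: ooooooooooooooooooooo
position 15 holds o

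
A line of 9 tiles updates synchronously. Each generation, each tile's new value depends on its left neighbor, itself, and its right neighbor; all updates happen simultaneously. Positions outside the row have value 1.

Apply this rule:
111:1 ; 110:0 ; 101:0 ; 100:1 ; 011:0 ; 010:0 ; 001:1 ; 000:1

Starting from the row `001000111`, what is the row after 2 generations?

110111011
100010001

100010001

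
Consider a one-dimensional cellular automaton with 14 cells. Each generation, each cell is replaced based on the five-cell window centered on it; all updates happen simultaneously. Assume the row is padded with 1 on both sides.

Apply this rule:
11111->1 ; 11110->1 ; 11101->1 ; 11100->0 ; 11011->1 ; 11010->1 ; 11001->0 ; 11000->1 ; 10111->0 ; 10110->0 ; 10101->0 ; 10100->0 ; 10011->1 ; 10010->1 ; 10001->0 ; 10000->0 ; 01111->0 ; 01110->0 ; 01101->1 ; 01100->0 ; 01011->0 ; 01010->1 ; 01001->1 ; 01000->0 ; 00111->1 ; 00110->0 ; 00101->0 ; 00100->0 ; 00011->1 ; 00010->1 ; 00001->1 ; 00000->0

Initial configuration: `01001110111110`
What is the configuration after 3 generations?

10010010101100

generation 1: 10111011001111
generation 2: 11001100011011
generation 3: 10010010101100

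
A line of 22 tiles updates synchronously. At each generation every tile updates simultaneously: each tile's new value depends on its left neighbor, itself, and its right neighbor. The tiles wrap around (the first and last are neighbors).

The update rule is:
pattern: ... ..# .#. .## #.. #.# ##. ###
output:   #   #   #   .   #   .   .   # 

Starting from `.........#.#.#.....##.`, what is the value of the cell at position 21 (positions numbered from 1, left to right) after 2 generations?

generation 1: ##########.#.######..#
generation 2: #########..#..####.##.
position 21 holds #

#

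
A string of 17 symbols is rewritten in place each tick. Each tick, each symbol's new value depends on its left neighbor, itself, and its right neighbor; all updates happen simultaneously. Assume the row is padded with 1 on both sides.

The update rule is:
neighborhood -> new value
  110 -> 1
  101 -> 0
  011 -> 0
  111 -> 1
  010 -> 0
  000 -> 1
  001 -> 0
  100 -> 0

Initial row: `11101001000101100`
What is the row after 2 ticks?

11101111000110000

tick 1: 11100000010000100
tick 2: 11101111000110000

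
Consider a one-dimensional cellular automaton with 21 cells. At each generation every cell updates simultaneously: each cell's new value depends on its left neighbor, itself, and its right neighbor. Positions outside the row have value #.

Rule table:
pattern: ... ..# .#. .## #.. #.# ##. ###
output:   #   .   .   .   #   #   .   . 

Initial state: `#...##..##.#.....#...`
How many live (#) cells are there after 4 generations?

8

.##...#...#.####..##.
#..##..##..#....#...#
.#...#...#..###..##..
#.##..##..#....#...#.
count of #: 8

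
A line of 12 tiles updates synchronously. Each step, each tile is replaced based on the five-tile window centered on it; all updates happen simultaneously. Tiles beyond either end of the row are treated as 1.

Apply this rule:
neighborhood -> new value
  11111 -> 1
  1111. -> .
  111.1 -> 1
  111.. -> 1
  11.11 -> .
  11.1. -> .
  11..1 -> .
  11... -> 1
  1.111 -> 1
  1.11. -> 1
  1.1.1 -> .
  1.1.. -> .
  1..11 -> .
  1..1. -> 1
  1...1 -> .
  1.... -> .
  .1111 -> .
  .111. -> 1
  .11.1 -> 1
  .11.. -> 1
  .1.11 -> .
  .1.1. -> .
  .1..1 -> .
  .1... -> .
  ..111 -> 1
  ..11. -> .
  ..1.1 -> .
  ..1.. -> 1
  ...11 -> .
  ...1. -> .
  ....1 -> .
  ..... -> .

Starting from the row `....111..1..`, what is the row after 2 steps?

11..111.11..

step 1: 1...111.11..
step 2: 11..111.11..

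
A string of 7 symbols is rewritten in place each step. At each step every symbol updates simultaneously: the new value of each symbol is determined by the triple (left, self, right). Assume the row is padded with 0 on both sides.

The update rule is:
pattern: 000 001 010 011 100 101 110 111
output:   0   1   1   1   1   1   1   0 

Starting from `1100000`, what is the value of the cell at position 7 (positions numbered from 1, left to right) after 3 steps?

1110000
1011000
1111100
position 7 holds 0

0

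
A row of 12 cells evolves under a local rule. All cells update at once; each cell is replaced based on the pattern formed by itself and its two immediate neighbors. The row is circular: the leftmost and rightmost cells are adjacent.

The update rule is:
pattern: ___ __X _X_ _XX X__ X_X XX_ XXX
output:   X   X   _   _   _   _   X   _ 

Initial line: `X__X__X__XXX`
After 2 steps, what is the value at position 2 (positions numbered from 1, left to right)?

_

X_X__X__X___
____X__X__XX
position 2 holds _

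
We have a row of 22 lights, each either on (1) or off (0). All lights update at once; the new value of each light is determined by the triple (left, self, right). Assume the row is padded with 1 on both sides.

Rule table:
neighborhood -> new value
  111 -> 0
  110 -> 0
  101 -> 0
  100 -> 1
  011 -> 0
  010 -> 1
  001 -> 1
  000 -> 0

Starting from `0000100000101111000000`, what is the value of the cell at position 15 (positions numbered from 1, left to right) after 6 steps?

1001110001100000100001
0110001010010001110010
0001011011111010001110
1011000000000011010000
0000100000000100011001
1001110000001110100110
position 15 holds 1

1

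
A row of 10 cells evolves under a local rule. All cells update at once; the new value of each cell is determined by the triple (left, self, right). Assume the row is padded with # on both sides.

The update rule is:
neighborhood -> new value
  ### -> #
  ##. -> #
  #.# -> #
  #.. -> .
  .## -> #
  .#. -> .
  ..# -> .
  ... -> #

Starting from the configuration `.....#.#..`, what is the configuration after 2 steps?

.###..#...
####....#.

####....#.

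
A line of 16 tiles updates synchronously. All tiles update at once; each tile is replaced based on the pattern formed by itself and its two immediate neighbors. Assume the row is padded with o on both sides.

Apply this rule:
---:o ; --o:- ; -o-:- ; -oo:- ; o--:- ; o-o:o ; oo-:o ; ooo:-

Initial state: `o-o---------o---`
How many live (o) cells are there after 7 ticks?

6

oo--ooooooo---o-
-o--------o-o--o
o--oooooo--o----
o-------o----oo-
o-ooooo---oo--oo
oo----o-o--o----
-o-oo--o-----oo-
count of o: 6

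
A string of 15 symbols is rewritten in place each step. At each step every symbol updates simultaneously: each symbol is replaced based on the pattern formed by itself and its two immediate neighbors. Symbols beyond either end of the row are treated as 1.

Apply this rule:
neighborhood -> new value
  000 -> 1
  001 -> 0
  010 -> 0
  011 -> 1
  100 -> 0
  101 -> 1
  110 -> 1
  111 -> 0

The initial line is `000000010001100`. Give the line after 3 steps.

010100100010100

011111000101100
110001010011100
010100100010100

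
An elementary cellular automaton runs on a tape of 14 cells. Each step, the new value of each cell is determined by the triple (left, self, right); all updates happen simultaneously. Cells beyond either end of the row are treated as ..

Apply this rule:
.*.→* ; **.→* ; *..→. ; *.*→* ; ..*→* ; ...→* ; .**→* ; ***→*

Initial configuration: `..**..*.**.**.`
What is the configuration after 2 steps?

*************.

step 1: ****.********.
step 2: *************.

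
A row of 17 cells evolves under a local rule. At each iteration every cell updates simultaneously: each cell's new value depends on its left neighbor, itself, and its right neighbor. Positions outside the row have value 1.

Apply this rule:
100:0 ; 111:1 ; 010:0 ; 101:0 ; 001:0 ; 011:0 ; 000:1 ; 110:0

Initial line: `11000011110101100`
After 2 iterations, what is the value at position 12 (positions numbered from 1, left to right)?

1

iteration 1: 10011001100000000
iteration 2: 00000000001111110
position 12 holds 1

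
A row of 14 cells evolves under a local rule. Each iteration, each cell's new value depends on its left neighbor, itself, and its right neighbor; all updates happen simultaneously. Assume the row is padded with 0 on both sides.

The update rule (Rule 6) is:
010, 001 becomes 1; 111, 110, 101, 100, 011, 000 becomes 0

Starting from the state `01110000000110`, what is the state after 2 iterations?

10000000011000

iteration 1: 10000000001000
iteration 2: 10000000011000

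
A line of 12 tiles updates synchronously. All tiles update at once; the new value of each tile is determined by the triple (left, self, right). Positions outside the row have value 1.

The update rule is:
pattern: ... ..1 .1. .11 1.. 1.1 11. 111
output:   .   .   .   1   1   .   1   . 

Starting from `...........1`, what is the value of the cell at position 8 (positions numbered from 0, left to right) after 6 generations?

generation 1: 1..........1
generation 2: 11.........1
generation 3: .11........1
generation 4: .111.......1
generation 5: .1.11......1
generation 6: ...111.....1
position 8 holds .

.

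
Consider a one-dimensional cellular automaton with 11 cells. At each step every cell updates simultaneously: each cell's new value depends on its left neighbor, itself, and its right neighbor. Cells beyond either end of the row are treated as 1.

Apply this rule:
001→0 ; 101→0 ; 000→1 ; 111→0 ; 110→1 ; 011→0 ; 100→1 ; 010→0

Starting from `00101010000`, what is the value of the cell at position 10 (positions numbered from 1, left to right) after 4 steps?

10000001110
11111100010
00000111000
11110001110
position 10 holds 1

1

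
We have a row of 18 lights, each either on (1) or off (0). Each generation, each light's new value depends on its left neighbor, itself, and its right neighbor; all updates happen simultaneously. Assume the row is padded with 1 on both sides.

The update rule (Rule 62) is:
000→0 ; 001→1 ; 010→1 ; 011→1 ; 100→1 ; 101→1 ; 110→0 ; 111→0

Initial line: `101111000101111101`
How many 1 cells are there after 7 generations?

generation 1: 011000101111000011
generation 2: 110101111000100110
generation 3: 001111000101111101
generation 4: 111000101111000011
generation 5: 000101111000100110
generation 6: 101111000101111101  (repeats generation 0; period 6)
generation 7: 011000101111000011
count of 1: 9

9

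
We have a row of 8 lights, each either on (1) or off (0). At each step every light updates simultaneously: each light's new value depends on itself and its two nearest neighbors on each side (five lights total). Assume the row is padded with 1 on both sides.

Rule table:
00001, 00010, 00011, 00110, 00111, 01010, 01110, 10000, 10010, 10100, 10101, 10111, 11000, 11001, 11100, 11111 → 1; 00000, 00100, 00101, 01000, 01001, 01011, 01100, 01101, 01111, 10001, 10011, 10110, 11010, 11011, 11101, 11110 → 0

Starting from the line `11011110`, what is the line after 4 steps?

00010000
10100111
00100101
11001001

11001001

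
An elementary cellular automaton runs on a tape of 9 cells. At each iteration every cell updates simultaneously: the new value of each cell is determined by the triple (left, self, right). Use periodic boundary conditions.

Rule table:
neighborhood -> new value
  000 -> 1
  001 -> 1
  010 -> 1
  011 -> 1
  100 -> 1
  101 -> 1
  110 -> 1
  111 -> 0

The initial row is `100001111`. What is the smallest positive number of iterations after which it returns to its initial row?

2

111111000
100001111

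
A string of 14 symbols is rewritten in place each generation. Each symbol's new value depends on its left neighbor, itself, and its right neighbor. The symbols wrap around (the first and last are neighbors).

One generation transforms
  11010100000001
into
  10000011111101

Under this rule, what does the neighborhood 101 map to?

At position 2 the neighborhood is 101; the next row has 0 there.

0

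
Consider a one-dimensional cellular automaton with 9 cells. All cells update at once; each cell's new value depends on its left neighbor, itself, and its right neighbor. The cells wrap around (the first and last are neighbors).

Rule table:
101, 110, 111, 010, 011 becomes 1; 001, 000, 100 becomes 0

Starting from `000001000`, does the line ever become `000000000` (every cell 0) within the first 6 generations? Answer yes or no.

no

000001000  (fixed point — unchanged through generation 6)
generation 6 is 000001000, still not uniform 0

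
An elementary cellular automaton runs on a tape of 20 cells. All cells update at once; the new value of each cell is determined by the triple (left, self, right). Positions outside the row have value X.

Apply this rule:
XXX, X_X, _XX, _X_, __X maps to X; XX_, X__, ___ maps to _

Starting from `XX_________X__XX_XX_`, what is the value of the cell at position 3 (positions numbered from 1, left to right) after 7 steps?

step 1: X_________XX_XX_XX_X
step 2: _________XX_XX_XX_XX
step 3: ________XX_XX_XX_XXX
step 4: _______XX_XX_XX_XXXX
step 5: ______XX_XX_XX_XXXXX
step 6: _____XX_XX_XX_XXXXXX
step 7: ____XX_XX_XX_XXXXXXX
position 3 holds _

_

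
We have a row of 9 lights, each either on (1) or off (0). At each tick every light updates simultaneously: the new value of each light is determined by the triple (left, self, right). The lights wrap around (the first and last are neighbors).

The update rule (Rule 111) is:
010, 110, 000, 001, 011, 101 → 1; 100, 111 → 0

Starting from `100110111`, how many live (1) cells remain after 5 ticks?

tick 1: 101111100
tick 2: 111000101
tick 3: 001011111
tick 4: 011110001
tick 5: 110010111
count of 1: 6

6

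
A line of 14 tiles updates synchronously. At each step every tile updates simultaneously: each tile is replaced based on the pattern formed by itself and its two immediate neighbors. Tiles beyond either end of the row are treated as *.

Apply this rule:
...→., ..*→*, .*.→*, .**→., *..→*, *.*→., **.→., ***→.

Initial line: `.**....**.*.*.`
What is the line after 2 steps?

*.******.**.*.

...*..*...*.*.
*.******.**.*.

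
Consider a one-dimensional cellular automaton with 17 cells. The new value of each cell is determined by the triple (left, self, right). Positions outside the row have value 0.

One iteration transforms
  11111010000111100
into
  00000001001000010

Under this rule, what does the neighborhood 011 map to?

At position 0 the neighborhood is 011; the next row has 0 there.

0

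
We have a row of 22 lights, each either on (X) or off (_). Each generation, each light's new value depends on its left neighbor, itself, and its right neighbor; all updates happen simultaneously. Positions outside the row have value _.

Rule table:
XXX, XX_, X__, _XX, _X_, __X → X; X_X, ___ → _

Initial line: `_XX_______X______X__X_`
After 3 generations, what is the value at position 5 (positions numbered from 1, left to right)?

generation 1: XXXX_____XXX____XXXXXX
generation 2: XXXXX___XXXXX__XXXXXXX
generation 3: XXXXXX_XXXXXXXXXXXXXXX
position 5 holds X

X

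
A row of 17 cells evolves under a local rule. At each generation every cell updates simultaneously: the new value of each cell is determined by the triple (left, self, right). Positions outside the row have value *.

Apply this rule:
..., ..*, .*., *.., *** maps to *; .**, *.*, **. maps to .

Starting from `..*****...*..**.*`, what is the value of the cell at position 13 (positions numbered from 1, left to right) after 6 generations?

*

**.***.******....
*...*...****.****
.*******.**...***
..*****....***.**
**.***.****.*...*
*...*...**..****.
position 13 holds *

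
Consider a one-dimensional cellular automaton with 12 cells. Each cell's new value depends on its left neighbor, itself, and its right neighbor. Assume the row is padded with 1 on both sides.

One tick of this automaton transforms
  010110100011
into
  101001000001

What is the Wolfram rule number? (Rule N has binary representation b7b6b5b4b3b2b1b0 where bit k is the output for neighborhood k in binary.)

position 11: 111 → 1  (bit 7 = 1)
position 4: 110 → 0  (bit 6 = 0)
position 0: 101 → 1  (bit 5 = 1)
position 7: 100 → 0  (bit 4 = 0)
position 3: 011 → 0  (bit 3 = 0)
position 1: 010 → 0  (bit 2 = 0)
position 9: 001 → 0  (bit 1 = 0)
position 8: 000 → 0  (bit 0 = 0)
bits b7..b0 = 10100000 = 160

160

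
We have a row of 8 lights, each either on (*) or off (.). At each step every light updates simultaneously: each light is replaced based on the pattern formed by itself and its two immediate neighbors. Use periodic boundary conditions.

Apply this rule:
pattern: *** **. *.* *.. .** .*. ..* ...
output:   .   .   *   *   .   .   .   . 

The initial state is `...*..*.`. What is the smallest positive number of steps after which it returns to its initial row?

8

....*..*
*....*..
.*....*.
..*....*
*..*....
.*..*...
..*..*..
...*..*.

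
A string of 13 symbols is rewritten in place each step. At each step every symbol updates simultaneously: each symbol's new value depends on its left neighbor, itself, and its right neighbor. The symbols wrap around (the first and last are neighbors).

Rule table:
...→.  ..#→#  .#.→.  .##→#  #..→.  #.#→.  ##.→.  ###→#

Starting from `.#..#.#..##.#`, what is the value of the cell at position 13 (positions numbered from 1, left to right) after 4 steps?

.

...#....##...
..#....##....
.#....##.....
#....##......
position 13 holds .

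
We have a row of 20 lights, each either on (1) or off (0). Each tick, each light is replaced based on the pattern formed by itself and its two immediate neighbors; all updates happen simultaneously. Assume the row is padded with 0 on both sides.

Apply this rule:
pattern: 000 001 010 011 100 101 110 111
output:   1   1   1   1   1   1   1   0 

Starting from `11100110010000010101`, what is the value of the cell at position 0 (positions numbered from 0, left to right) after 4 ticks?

1

tick 1: 10111111111111111111
tick 2: 11100000000000000001
tick 3: 10111111111111111111  (repeats tick 1; period 2)
tick 4: 11100000000000000001
position 0 holds 1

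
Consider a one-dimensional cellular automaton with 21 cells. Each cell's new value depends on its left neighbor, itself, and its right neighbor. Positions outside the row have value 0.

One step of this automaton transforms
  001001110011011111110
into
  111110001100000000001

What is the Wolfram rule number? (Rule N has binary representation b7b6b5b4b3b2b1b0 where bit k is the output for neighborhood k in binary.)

position 6: 111 → 0  (bit 7 = 0)
position 7: 110 → 0  (bit 6 = 0)
position 12: 101 → 0  (bit 5 = 0)
position 3: 100 → 1  (bit 4 = 1)
position 5: 011 → 0  (bit 3 = 0)
position 2: 010 → 1  (bit 2 = 1)
position 1: 001 → 1  (bit 1 = 1)
position 0: 000 → 1  (bit 0 = 1)
bits b7..b0 = 00010111 = 23

23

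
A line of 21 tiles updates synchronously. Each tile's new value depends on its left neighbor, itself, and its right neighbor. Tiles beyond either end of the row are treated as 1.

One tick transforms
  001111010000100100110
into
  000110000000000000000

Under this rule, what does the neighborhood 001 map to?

0

At position 1 the neighborhood is 001; the next row has 0 there.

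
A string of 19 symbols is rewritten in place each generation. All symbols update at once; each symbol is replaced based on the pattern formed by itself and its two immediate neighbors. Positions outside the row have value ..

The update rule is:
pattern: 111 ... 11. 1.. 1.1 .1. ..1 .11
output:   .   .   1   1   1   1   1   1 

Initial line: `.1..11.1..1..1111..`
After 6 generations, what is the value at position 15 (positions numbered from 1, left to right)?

1

11111111111111..11.
1............111111
11..........11....1
111........1111..11
1.11......11..11111
11111....111111...1
position 15 holds 1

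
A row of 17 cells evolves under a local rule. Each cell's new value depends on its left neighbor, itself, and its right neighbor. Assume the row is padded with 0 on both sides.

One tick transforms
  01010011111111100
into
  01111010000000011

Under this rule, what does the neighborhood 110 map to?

At position 14 the neighborhood is 110; the next row has 0 there.

0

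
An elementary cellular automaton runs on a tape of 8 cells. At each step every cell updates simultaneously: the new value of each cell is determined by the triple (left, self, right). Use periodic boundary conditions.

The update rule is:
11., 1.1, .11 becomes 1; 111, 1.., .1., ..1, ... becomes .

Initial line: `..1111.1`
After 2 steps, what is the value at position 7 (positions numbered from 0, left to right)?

.

..1..11.
.....11.
position 7 holds .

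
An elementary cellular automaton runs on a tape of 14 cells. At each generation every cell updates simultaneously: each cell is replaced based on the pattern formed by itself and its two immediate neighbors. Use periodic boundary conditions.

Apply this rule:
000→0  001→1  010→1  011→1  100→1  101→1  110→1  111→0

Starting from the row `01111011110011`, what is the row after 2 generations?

01111011110000

11001110011111
01111011110000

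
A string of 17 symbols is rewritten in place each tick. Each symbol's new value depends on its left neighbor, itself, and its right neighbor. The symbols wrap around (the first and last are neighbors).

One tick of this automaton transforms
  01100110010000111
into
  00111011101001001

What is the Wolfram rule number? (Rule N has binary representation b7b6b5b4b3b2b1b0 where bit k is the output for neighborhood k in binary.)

position 15: 111 → 0  (bit 7 = 0)
position 2: 110 → 1  (bit 6 = 1)
position 0: 101 → 0  (bit 5 = 0)
position 3: 100 → 1  (bit 4 = 1)
position 1: 011 → 0  (bit 3 = 0)
position 9: 010 → 0  (bit 2 = 0)
position 4: 001 → 1  (bit 1 = 1)
position 11: 000 → 0  (bit 0 = 0)
bits b7..b0 = 01010010 = 82

82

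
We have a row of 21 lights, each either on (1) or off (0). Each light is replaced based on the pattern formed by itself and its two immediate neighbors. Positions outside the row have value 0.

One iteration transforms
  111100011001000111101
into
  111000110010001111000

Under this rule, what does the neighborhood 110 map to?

0

At position 3 the neighborhood is 110; the next row has 0 there.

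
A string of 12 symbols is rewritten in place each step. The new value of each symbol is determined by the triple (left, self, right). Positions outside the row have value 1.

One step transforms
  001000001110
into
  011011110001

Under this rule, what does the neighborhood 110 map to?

0

At position 10 the neighborhood is 110; the next row has 0 there.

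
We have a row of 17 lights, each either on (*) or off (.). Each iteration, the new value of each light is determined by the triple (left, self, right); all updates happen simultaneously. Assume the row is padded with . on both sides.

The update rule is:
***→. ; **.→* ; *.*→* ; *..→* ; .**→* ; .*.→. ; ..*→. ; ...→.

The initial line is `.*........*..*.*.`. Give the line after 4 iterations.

..*........*..*.*
...*........*..*.
....*........*..*
.....*........*..

.....*........*..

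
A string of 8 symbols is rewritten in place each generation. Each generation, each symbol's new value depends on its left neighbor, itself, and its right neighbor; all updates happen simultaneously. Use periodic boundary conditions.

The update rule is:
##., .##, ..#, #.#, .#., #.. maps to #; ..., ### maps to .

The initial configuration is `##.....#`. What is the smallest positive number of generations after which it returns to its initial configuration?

.##...##
####.###
...###..
..##.##.
.#######
##.....#

6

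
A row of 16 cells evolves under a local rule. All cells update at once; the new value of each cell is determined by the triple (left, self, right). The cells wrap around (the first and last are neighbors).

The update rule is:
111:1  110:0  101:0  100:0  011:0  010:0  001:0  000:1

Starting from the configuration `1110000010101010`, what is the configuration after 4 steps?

0100111000000000
0000010011111111
0111000001111110
0010011100111100

0010011100111100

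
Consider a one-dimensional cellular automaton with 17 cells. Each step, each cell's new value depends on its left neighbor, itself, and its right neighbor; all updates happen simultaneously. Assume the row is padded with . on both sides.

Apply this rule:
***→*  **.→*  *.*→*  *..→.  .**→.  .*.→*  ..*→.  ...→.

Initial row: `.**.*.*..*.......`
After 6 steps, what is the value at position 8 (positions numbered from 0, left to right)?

.

..*****..*.......
...****..*.......
....***..*.......
.....**..*.......
......*..*.......
......*..*.......
position 8 holds .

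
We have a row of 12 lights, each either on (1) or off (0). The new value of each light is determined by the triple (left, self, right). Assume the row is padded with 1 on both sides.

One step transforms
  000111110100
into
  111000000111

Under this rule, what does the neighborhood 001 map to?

At position 2 the neighborhood is 001; the next row has 1 there.

1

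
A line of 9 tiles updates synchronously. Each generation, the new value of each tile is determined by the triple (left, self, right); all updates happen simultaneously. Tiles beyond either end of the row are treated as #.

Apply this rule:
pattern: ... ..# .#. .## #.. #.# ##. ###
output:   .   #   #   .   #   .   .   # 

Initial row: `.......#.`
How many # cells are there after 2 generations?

generation 1: #.....##.
generation 2: .#...#...
count of #: 2

2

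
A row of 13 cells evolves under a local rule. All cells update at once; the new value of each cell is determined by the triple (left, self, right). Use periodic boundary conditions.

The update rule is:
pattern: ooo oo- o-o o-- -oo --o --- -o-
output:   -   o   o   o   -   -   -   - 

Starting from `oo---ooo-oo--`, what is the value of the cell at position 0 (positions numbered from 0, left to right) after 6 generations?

-oo----oo-oo-
--oo----oo-oo
o--oo----oo-o
oo--oo----oo-
-oo--oo----oo
o-oo--oo----o
position 0 holds o

o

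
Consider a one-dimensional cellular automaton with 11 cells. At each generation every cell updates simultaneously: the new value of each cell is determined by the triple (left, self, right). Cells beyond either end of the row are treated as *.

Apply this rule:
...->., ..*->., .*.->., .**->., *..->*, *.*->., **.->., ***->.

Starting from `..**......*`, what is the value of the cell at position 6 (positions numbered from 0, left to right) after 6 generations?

.

*...*......
.*...*.....
..*...*....
*..*...*...
.*..*...*..
..*..*...*.
position 6 holds .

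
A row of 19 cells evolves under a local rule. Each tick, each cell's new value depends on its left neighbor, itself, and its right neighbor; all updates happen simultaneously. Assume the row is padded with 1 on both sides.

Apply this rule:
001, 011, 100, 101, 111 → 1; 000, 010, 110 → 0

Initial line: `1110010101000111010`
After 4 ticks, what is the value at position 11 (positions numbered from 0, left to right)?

1

1101101010101110101
1011010101011101011
0110101010111010111
1101010101110101111
position 11 holds 1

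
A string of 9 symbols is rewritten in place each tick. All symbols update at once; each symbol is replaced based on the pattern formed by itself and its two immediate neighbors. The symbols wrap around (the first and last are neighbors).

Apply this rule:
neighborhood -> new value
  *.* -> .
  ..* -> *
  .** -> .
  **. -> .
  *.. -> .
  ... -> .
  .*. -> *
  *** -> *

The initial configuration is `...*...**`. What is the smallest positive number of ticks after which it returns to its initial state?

..**..*..
.*...**..
**..*....
...**...*
..*....**
.**...*..
*....**..
*...*...*
...**..*.
..*...**.
.**..*...
*...**...
*..*....*
..**...*.
.*....**.
**...*...
....**..*
...*...**

18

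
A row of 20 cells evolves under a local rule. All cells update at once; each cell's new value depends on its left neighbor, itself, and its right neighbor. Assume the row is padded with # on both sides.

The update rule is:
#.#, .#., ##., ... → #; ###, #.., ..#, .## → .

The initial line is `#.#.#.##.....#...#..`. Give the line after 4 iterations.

iteration 1: ######.#.###.#.#.#..
iteration 2: .....####..#######..
iteration 3: .###....#........#..
iteration 4: #..#.##.#.######.#..

#..#.##.#.######.#..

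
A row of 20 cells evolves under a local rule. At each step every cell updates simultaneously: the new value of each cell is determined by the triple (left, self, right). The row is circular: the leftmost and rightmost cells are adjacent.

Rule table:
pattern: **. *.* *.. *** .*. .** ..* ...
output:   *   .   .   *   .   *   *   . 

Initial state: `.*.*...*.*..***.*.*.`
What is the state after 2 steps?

step 1: *.....*....****.....
step 2: .....*....*****....*

.....*....*****....*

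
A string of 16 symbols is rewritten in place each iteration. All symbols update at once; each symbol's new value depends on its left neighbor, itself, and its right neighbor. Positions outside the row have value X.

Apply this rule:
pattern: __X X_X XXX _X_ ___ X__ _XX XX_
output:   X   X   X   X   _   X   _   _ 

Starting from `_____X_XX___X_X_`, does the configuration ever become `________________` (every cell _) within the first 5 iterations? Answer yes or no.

no

iteration 1: X___XXX__X_XXXXX
iteration 2: _X_X_X_XXXX_XXXX
iteration 3: XXXXXXX_XX_X_XXX
iteration 4: XXXXXX_X__XXX_XX
iteration 5: XXXXX_XXXX_X_X_X
iteration 5 is XXXXX_XXXX_X_X_X, still not uniform _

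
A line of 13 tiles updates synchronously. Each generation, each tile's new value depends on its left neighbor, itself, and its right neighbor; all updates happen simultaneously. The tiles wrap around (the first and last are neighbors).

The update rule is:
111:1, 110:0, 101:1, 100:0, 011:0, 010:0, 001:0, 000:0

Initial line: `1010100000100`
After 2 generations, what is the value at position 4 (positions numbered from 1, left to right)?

0

0101000000000
0010000000000
position 4 holds 0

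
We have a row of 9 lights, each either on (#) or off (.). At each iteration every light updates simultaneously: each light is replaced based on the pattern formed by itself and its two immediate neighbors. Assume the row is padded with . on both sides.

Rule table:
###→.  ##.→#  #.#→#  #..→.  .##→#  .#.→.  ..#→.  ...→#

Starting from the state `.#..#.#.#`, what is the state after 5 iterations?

####.##.#

.....#.#.
####..#..
#..#....#
.....##..
####.##.#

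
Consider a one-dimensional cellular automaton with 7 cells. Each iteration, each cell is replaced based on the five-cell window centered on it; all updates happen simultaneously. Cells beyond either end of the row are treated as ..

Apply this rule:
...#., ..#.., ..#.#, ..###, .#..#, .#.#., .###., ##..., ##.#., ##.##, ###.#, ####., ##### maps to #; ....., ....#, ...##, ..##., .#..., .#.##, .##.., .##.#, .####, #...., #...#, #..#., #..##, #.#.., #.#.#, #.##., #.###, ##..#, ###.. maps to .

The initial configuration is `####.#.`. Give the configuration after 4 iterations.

..#..#.

#.###..
#..#.#.
##.##..
..#..#.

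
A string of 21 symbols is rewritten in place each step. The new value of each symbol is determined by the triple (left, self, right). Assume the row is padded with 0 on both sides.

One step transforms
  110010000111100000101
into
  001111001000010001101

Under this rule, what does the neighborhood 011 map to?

At position 0 the neighborhood is 011; the next row has 0 there.

0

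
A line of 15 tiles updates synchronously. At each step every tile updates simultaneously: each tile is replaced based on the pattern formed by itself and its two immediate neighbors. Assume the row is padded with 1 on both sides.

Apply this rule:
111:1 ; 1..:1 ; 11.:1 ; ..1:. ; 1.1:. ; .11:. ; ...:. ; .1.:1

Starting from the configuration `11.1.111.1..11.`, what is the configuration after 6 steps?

step 1: 11.1..11.11..1.
step 2: 11.11..1..11.1.
step 3: 11..11.11..1.1.
step 4: 111..1..11.1.1.
step 5: 1111.11..1.1.1.
step 6: 1111..11.1.1.1.

1111..11.1.1.1.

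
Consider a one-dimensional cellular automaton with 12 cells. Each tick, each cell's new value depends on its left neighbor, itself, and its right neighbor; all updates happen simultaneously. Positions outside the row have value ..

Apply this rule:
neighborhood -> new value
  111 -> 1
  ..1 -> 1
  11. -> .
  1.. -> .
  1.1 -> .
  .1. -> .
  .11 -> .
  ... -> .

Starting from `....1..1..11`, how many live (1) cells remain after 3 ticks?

...1..1..1..
..1..1..1...
.1..1..1....
count of 1: 3

3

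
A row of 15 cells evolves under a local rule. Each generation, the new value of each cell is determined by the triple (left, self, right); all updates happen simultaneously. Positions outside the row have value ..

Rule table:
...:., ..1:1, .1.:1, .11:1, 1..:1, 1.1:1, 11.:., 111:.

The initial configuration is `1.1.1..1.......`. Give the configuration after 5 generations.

1111..11.1111..

111111111......
1........1.....
11......111....
1.1....11..1...
1111..11.1111..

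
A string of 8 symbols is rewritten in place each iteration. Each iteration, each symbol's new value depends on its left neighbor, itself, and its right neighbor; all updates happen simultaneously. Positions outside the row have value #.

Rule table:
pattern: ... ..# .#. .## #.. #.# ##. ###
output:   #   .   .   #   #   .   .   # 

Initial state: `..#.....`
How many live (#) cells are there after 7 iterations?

iteration 1: #..####.
iteration 2: .#.###..
iteration 3: ...##.#.
iteration 4: ##.#....
iteration 5: #...###.
iteration 6: .##.##..
iteration 7: .#..#.#.
count of #: 3

3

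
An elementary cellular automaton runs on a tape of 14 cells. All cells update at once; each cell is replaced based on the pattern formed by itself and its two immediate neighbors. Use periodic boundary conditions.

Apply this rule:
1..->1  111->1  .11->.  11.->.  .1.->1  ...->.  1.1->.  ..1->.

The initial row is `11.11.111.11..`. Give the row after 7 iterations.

iteration 1: .......1....1.
iteration 2: .......11...11
iteration 3: 1........1....
iteration 4: 11.......11...
iteration 5: ..1........1..
iteration 6: ..11.......11.
iteration 7: ....1........1

....1........1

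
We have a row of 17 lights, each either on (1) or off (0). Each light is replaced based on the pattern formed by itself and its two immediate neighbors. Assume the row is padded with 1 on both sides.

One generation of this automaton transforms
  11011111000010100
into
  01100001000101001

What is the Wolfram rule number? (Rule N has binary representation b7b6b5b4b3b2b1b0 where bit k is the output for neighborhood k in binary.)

position 0: 111 → 0  (bit 7 = 0)
position 1: 110 → 1  (bit 6 = 1)
position 2: 101 → 1  (bit 5 = 1)
position 8: 100 → 0  (bit 4 = 0)
position 3: 011 → 0  (bit 3 = 0)
position 12: 010 → 0  (bit 2 = 0)
position 11: 001 → 1  (bit 1 = 1)
position 9: 000 → 0  (bit 0 = 0)
bits b7..b0 = 01100010 = 98

98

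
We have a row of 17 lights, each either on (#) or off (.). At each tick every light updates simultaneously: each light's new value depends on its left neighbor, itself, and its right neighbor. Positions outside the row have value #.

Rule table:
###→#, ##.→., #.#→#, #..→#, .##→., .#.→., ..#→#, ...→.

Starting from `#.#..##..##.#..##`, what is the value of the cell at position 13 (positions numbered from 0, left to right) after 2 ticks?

.#.##..##..#.##.#
#.#..##..##.#..#.
position 13 holds .

.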